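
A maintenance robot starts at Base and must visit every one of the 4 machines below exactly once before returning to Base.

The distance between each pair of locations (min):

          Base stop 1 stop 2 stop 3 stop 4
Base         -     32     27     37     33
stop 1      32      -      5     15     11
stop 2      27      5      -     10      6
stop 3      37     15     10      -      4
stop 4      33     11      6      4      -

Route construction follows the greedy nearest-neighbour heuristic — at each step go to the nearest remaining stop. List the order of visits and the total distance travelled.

Base → [stop 2:27 / stop 1:32 / stop 4:33 / stop 3:37] → stop 2 (27)
stop 2 → [stop 1:5 / stop 4:6 / stop 3:10] → stop 1 (5)
stop 1 → [stop 4:11 / stop 3:15] → stop 4 (11)
stop 4 → [stop 3:4] → stop 3 (4)
Return stop 3→Base: 37.
Total = 27 + 5 + 11 + 4 + 37 = 84.

Total distance 84 min via the nearest-neighbour route Base → stop 2 → stop 1 → stop 4 → stop 3 → Base.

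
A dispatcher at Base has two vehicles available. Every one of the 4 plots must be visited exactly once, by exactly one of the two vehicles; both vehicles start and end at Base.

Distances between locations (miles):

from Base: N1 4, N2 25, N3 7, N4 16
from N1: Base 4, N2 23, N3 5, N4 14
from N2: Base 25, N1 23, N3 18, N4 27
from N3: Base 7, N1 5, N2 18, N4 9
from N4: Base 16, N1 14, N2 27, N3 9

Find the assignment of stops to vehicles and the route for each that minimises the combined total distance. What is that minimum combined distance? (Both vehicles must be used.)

Minimum combined distance: 76 miles.

Check every non-empty split of the stops between the two vehicles; for each half take its own optimal tour:
  {N1} + {N2, N3, N4}: 8 + 68 = 76
  {N2} + {N1, N3, N4}: 50 + 34 = 84
  {N1, N2} + {N3, N4}: 52 + 32 = 84
  {N3} + {N1, N2, N4}: 14 + 70 = 84
  {N1, N3} + {N2, N4}: 16 + 68 = 84
  {N2, N3} + {N1, N4}: 50 + 34 = 84
  … (7 splits in total)
Best: vehicle 1 Base → N1 → Base = 8; vehicle 2 Base → N2 → N3 → N4 → Base = 68; combined 76.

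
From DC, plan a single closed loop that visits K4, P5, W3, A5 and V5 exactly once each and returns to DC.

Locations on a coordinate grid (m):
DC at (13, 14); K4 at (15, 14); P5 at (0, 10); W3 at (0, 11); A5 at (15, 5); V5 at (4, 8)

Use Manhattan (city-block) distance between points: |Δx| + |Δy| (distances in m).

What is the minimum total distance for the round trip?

Shortest round trip = 48 m.

DC→K4→P5→W3→A5→V5→DC: 2+19+1+21+14+15 = 72
DC→K4→P5→W3→V5→A5→DC: 2+19+1+7+14+11 = 54
DC→K4→P5→A5→W3→V5→DC: 2+19+20+21+7+15 = 84
DC→K4→P5→A5→V5→W3→DC: 2+19+20+14+7+16 = 78
DC→K4→P5→V5→W3→A5→DC: 2+19+6+7+21+11 = 66
DC→K4→P5→V5→A5→W3→DC: 2+19+6+14+21+16 = 78
DC→K4→W3→P5→A5→V5→DC: 2+18+1+20+14+15 = 70
DC→K4→W3→P5→V5→A5→DC: 2+18+1+6+14+11 = 52
DC→K4→W3→A5→P5→V5→DC: 2+18+21+20+6+15 = 82
DC→K4→W3→A5→V5→P5→DC: 2+18+21+14+6+17 = 78
DC→K4→W3→V5→P5→A5→DC: 2+18+7+6+20+11 = 64
DC→K4→W3→V5→A5→P5→DC: 2+18+7+14+20+17 = 78
DC→K4→A5→P5→W3→V5→DC: 2+9+20+1+7+15 = 54
DC→K4→A5→P5→V5→W3→DC: 2+9+20+6+7+16 = 60
… (46 more)
DC→K4→A5→V5→P5→W3→DC: 2+9+14+6+1+16 = 48  ← best
The minimum is 48.
One optimal route: DC → K4 → A5 → V5 → P5 → W3 → DC (or its reverse).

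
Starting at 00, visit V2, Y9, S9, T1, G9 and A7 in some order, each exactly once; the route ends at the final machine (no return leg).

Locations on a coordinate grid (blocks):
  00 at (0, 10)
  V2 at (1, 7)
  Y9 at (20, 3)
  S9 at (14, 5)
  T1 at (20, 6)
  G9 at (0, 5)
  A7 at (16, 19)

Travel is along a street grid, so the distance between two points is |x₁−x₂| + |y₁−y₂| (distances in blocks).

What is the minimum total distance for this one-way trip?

There are 6! = 720 possible orderings.
00 → V2 → Y9 → S9 → T1 → G9 → A7: 4+23+8+7+21+30 = 93
00 → V2 → Y9 → S9 → T1 → A7 → G9: 4+23+8+7+17+30 = 89
00 → V2 → Y9 → S9 → G9 → T1 → A7: 4+23+8+14+21+17 = 87
00 → V2 → Y9 → S9 → G9 → A7 → T1: 4+23+8+14+30+17 = 96
00 → V2 → Y9 → S9 → A7 → T1 → G9: 4+23+8+16+17+21 = 89
00 → V2 → Y9 → S9 → A7 → G9 → T1: 4+23+8+16+30+21 = 102
00 → V2 → Y9 → T1 → S9 → G9 → A7: 4+23+3+7+14+30 = 81
00 → V2 → Y9 → T1 → S9 → A7 → G9: 4+23+3+7+16+30 = 83
… (712 more)
00 → V2 → G9 → S9 → Y9 → T1 → A7: 4+3+14+8+3+17 = 49  ← best
The minimum is 49.
One shortest path: 00 → V2 → G9 → S9 → Y9 → T1 → A7.

Minimum one-way distance = 49 blocks.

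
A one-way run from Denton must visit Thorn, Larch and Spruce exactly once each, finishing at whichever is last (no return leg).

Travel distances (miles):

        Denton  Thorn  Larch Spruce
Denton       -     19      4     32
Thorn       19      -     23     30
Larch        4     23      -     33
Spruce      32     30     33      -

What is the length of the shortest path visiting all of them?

There are 3! = 6 possible orderings.
Denton→Thorn→Larch→Spruce: 19+23+33 = 75
Denton→Thorn→Spruce→Larch: 19+30+33 = 82
Denton→Larch→Thorn→Spruce: 4+23+30 = 57
Denton→Larch→Spruce→Thorn: 4+33+30 = 67
Denton→Spruce→Thorn→Larch: 32+30+23 = 85
Denton→Spruce→Larch→Thorn: 32+33+23 = 88
The minimum is 57.
One shortest path: Denton → Larch → Thorn → Spruce.

Minimum one-way distance = 57 miles.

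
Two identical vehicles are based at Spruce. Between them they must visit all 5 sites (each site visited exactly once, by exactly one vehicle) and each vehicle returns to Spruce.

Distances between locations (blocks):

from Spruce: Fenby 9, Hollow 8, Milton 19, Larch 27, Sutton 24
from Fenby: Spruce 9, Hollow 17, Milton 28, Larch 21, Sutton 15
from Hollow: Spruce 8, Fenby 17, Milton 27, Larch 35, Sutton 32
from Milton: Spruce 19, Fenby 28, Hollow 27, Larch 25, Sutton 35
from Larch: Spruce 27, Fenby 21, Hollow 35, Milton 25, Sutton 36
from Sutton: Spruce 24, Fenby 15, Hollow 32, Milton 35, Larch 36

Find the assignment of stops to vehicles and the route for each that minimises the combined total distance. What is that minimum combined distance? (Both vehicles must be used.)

Minimum combined distance: 120 blocks.

Try each way of splitting the stops between the two vehicles (each non-empty) and, for each split, find the best tour for each vehicle:
  {Fenby} + {Hollow, Milton, Larch, Sutton}: 18 + 120 = 138
  {Hollow} + {Fenby, Milton, Larch, Sutton}: 16 + 104 = 120
  {Fenby, Hollow} + {Milton, Larch, Sutton}: 34 + 104 = 138
  {Milton} + {Fenby, Hollow, Larch, Sutton}: 38 + 103 = 141
  {Fenby, Milton} + {Hollow, Larch, Sutton}: 56 + 103 = 159
  {Hollow, Milton} + {Fenby, Larch, Sutton}: 54 + 87 = 141
  … (15 splits in total)
Best: vehicle 1 Spruce → Hollow → Spruce = 16; vehicle 2 Spruce → Fenby → Sutton → Larch → Milton → Spruce = 104; combined 120.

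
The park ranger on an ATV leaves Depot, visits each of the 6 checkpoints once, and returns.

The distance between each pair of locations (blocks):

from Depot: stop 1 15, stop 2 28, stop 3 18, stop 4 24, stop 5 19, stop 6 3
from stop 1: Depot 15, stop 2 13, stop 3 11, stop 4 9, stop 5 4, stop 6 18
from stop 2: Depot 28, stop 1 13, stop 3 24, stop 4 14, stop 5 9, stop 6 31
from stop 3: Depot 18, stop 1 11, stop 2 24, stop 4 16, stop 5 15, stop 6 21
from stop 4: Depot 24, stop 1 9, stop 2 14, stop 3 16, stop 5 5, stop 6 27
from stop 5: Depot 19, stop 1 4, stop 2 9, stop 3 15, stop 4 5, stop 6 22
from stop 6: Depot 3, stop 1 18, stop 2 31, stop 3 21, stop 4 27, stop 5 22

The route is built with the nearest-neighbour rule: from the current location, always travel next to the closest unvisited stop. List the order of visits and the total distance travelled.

Nearest-neighbour total = 86 blocks; route Depot → stop 6 → stop 1 → stop 5 → stop 4 → stop 2 → stop 3 → Depot.

From Depot: distances to unvisited — stop 6=3, stop 1=15, stop 3=18, stop 5=19, stop 4=24, stop 2=28. Nearest is stop 6 (3).
From stop 6: distances to unvisited — stop 1=18, stop 3=21, stop 5=22, stop 4=27, stop 2=31. Nearest is stop 1 (18).
From stop 1: distances to unvisited — stop 5=4, stop 4=9, stop 3=11, stop 2=13. Nearest is stop 5 (4).
From stop 5: distances to unvisited — stop 4=5, stop 2=9, stop 3=15. Nearest is stop 4 (5).
From stop 4: distances to unvisited — stop 2=14, stop 3=16. Nearest is stop 2 (14).
From stop 2: distances to unvisited — stop 3=24. Nearest is stop 3 (24).
Return stop 3→Depot: 18.
Total = 3 + 18 + 4 + 5 + 14 + 24 + 18 = 86.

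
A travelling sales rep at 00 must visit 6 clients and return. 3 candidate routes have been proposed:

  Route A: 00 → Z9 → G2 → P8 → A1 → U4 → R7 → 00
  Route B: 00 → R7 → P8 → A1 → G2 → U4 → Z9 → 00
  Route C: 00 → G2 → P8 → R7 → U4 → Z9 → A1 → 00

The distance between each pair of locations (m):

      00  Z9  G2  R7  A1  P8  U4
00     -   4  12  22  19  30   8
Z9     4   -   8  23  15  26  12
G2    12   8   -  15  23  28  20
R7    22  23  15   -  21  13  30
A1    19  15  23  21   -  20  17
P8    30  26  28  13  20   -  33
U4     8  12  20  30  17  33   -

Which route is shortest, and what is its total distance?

Route A: 4 + 8 + 28 + 20 + 17 + 30 + 22 = 129
Route B: 22 + 13 + 20 + 23 + 20 + 12 + 4 = 114
Route C: 12 + 28 + 13 + 30 + 12 + 15 + 19 = 129

114 m — Route B is the shortest.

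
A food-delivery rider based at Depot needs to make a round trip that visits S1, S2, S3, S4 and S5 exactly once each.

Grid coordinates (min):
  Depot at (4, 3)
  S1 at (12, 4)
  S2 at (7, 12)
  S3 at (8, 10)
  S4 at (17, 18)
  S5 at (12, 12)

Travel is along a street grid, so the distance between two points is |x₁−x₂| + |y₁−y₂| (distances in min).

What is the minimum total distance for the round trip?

There are 60 distinct closed tours to check (reversals are equivalent).
Depot-S1-S2-S3-S4-S5-Depot: 9+13+3+17+11+17 = 70
Depot-S1-S2-S3-S5-S4-Depot: 9+13+3+6+11+28 = 70
Depot-S1-S2-S4-S3-S5-Depot: 9+13+16+17+6+17 = 78
Depot-S1-S2-S4-S5-S3-Depot: 9+13+16+11+6+11 = 66
Depot-S1-S2-S5-S3-S4-Depot: 9+13+5+6+17+28 = 78
Depot-S1-S2-S5-S4-S3-Depot: 9+13+5+11+17+11 = 66
Depot-S1-S3-S2-S4-S5-Depot: 9+10+3+16+11+17 = 66
Depot-S1-S3-S2-S5-S4-Depot: 9+10+3+5+11+28 = 66
Depot-S1-S3-S4-S2-S5-Depot: 9+10+17+16+5+17 = 74
Depot-S1-S3-S4-S5-S2-Depot: 9+10+17+11+5+12 = 64
Depot-S1-S3-S5-S2-S4-Depot: 9+10+6+5+16+28 = 74
Depot-S1-S3-S5-S4-S2-Depot: 9+10+6+11+16+12 = 64
Depot-S1-S4-S2-S3-S5-Depot: 9+19+16+3+6+17 = 70
Depot-S1-S4-S2-S5-S3-Depot: 9+19+16+5+6+11 = 66
… (46 more)
Depot-S1-S4-S5-S2-S3-Depot: 9+19+11+5+3+11 = 58  ← best
The minimum is 58.
One optimal route: Depot → S1 → S4 → S5 → S2 → S3 → Depot (or its reverse).

Minimum total distance: 58 min.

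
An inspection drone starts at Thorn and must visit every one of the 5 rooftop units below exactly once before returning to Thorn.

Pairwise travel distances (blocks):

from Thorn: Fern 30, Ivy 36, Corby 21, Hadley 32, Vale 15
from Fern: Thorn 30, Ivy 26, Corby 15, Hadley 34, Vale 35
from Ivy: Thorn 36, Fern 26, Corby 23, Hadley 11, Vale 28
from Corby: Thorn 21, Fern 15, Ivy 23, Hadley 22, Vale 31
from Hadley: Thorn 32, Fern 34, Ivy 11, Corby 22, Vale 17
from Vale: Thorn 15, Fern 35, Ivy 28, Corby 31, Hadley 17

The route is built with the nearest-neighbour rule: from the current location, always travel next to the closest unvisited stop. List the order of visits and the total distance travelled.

From Thorn: distances to unvisited — Vale=15, Corby=21, Fern=30, Hadley=32, Ivy=36. Nearest is Vale (15).
From Vale: distances to unvisited — Hadley=17, Ivy=28, Corby=31, Fern=35. Nearest is Hadley (17).
From Hadley: distances to unvisited — Ivy=11, Corby=22, Fern=34. Nearest is Ivy (11).
From Ivy: distances to unvisited — Corby=23, Fern=26. Nearest is Corby (23).
From Corby: distances to unvisited — Fern=15. Nearest is Fern (15).
Return Fern→Thorn: 30.
Total = 15 + 17 + 11 + 23 + 15 + 30 = 111.

Nearest-neighbour total = 111 blocks; route Thorn → Vale → Hadley → Ivy → Corby → Fern → Thorn.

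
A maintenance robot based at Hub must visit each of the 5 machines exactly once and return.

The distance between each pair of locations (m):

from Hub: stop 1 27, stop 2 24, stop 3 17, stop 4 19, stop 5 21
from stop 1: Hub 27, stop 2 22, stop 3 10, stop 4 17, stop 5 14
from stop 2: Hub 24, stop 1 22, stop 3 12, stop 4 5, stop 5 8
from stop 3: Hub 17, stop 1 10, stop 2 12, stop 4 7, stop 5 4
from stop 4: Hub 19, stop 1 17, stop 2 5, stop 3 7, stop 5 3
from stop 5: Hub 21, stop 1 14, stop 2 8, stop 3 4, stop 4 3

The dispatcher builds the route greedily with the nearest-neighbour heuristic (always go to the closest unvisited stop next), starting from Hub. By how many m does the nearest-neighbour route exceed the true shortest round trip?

From Hub: stop 3=17, stop 4=19, stop 5=21, stop 2=24, stop 1=27 → choose stop 3 (17).
From stop 3: stop 5=4, stop 4=7, stop 1=10, stop 2=12 → choose stop 5 (4).
From stop 5: stop 4=3, stop 2=8, stop 1=14 → choose stop 4 (3).
From stop 4: stop 2=5, stop 1=17 → choose stop 2 (5).
From stop 2: stop 1=22 → choose stop 1 (22).
NN route Hub → stop 3 → stop 5 → stop 4 → stop 2 → stop 1 → Hub costs 78.
Optimal: Hub → stop 1 → stop 3 → stop 5 → stop 2 → stop 4 → Hub costs 73 (by enumerating all 60 distinct tours).
Excess = 78 − 73 = 5.

5 m longer than the optimal tour.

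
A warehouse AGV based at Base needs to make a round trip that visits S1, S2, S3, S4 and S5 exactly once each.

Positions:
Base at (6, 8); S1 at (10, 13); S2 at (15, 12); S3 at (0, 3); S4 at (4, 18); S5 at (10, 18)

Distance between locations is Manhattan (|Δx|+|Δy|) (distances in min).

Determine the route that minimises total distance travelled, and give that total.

With 5 stops there are 5!/2 = 60 distinct round trips (a route and its reverse cost the same).
Base-S1-S2-S3-S4-S5-Base: 9+6+24+19+6+14 = 78
Base-S1-S2-S3-S5-S4-Base: 9+6+24+25+6+12 = 82
Base-S1-S2-S4-S3-S5-Base: 9+6+17+19+25+14 = 90
Base-S1-S2-S4-S5-S3-Base: 9+6+17+6+25+11 = 74
Base-S1-S2-S5-S3-S4-Base: 9+6+11+25+19+12 = 82
Base-S1-S2-S5-S4-S3-Base: 9+6+11+6+19+11 = 62
Base-S1-S3-S2-S4-S5-Base: 9+20+24+17+6+14 = 90
Base-S1-S3-S2-S5-S4-Base: 9+20+24+11+6+12 = 82
Base-S1-S3-S4-S2-S5-Base: 9+20+19+17+11+14 = 90
Base-S1-S3-S4-S5-S2-Base: 9+20+19+6+11+13 = 78
Base-S1-S3-S5-S2-S4-Base: 9+20+25+11+17+12 = 94
Base-S1-S3-S5-S4-S2-Base: 9+20+25+6+17+13 = 90
Base-S1-S4-S2-S3-S5-Base: 9+11+17+24+25+14 = 100
Base-S1-S4-S2-S5-S3-Base: 9+11+17+11+25+11 = 84
… (46 more)
Base-S2-S1-S5-S4-S3-Base: 13+6+5+6+19+11 = 60  ← best
The minimum is 60.
One optimal route: Base → S2 → S1 → S5 → S4 → S3 → Base (or its reverse).

Shortest round trip = 60 min.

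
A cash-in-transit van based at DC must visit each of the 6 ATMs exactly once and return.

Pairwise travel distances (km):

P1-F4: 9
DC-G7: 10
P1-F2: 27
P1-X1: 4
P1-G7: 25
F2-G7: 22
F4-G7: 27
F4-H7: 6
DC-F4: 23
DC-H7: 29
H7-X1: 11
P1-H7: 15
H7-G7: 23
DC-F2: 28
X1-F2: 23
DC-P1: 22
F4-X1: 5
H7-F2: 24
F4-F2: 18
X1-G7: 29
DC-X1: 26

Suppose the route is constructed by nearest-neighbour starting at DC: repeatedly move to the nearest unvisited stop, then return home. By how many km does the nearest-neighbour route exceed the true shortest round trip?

The nearest-neighbour route is 10 km longer than optimal.

From DC: G7=10, P1=22, F4=23, X1=26, F2=28, H7=29 → choose G7 (10).
From G7: F2=22, H7=23, P1=25, F4=27, X1=29 → choose F2 (22).
From F2: F4=18, X1=23, H7=24, P1=27 → choose F4 (18).
From F4: X1=5, H7=6, P1=9 → choose X1 (5).
From X1: P1=4, H7=11 → choose P1 (4).
From P1: H7=15 → choose H7 (15).
NN route DC → G7 → F2 → F4 → X1 → P1 → H7 → DC costs 103.
Optimal: DC → P1 → X1 → F4 → H7 → F2 → G7 → DC costs 93 (by enumerating all 360 distinct tours).
Excess = 103 − 93 = 10.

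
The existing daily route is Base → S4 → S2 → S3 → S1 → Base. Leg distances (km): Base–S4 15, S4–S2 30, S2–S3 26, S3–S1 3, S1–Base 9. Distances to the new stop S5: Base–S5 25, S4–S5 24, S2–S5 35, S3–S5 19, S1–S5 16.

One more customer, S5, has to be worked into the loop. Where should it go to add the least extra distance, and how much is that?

Insertion cost between consecutive stops i–j is d(i,S5) + d(S5,j) − d(i,j):
  between Base and S4: 25 + 24 − 15 = 34
  between S4 and S2: 24 + 35 − 30 = 29
  between S2 and S3: 35 + 19 − 26 = 28
  between S3 and S1: 19 + 16 − 3 = 32
  between S1 and Base: 16 + 25 − 9 = 32
Cheapest insertion is between S2 and S3, adding 28.
New total = 83 + 28 = 111.

Minimum extra distance: 28 km, inserting S5 between S2 and S3.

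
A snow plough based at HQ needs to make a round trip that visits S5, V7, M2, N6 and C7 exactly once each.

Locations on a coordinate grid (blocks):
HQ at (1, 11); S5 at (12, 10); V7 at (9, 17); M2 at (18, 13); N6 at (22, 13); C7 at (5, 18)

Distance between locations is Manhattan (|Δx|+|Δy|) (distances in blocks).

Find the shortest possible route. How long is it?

HQ → S5 → V7 → M2 → N6 → C7 → HQ: 12+10+13+4+22+11 = 72
HQ → S5 → V7 → M2 → C7 → N6 → HQ: 12+10+13+18+22+23 = 98
HQ → S5 → V7 → N6 → M2 → C7 → HQ: 12+10+17+4+18+11 = 72
HQ → S5 → V7 → N6 → C7 → M2 → HQ: 12+10+17+22+18+19 = 98
HQ → S5 → V7 → C7 → M2 → N6 → HQ: 12+10+5+18+4+23 = 72
HQ → S5 → V7 → C7 → N6 → M2 → HQ: 12+10+5+22+4+19 = 72
HQ → S5 → M2 → V7 → N6 → C7 → HQ: 12+9+13+17+22+11 = 84
HQ → S5 → M2 → V7 → C7 → N6 → HQ: 12+9+13+5+22+23 = 84
HQ → S5 → M2 → N6 → V7 → C7 → HQ: 12+9+4+17+5+11 = 58
HQ → S5 → M2 → N6 → C7 → V7 → HQ: 12+9+4+22+5+14 = 66
HQ → S5 → M2 → C7 → V7 → N6 → HQ: 12+9+18+5+17+23 = 84
HQ → S5 → M2 → C7 → N6 → V7 → HQ: 12+9+18+22+17+14 = 92
HQ → S5 → N6 → V7 → M2 → C7 → HQ: 12+13+17+13+18+11 = 84
HQ → S5 → N6 → V7 → C7 → M2 → HQ: 12+13+17+5+18+19 = 84
… (46 more)
The minimum is 58.
One optimal route: HQ → S5 → M2 → N6 → V7 → C7 → HQ (or its reverse).

58 blocks — the shortest possible round trip.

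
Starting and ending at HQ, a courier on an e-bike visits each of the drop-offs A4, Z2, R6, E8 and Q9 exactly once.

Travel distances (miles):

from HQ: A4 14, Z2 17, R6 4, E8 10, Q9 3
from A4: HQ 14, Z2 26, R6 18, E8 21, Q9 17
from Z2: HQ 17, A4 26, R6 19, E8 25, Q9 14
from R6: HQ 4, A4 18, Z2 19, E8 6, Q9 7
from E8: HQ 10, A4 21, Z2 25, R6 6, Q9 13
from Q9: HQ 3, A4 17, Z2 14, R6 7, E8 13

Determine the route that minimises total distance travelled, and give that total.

Minimum total distance: 74 miles.

With 5 stops there are 5!/2 = 60 distinct round trips (a route and its reverse cost the same).
HQ→A4→Z2→R6→E8→Q9→HQ: 14+26+19+6+13+3 = 81
HQ→A4→Z2→R6→Q9→E8→HQ: 14+26+19+7+13+10 = 89
HQ→A4→Z2→E8→R6→Q9→HQ: 14+26+25+6+7+3 = 81
HQ→A4→Z2→E8→Q9→R6→HQ: 14+26+25+13+7+4 = 89
HQ→A4→Z2→Q9→R6→E8→HQ: 14+26+14+7+6+10 = 77
HQ→A4→Z2→Q9→E8→R6→HQ: 14+26+14+13+6+4 = 77
HQ→A4→R6→Z2→E8→Q9→HQ: 14+18+19+25+13+3 = 92
HQ→A4→R6→Z2→Q9→E8→HQ: 14+18+19+14+13+10 = 88
HQ→A4→R6→E8→Z2→Q9→HQ: 14+18+6+25+14+3 = 80
HQ→A4→R6→E8→Q9→Z2→HQ: 14+18+6+13+14+17 = 82
HQ→A4→R6→Q9→Z2→E8→HQ: 14+18+7+14+25+10 = 88
HQ→A4→R6→Q9→E8→Z2→HQ: 14+18+7+13+25+17 = 94
HQ→A4→E8→Z2→R6→Q9→HQ: 14+21+25+19+7+3 = 89
HQ→A4→E8→Z2→Q9→R6→HQ: 14+21+25+14+7+4 = 85
… (46 more)
HQ→R6→E8→A4→Z2→Q9→HQ: 4+6+21+26+14+3 = 74  ← best
The minimum is 74.
One optimal route: HQ → R6 → E8 → A4 → Z2 → Q9 → HQ (or its reverse).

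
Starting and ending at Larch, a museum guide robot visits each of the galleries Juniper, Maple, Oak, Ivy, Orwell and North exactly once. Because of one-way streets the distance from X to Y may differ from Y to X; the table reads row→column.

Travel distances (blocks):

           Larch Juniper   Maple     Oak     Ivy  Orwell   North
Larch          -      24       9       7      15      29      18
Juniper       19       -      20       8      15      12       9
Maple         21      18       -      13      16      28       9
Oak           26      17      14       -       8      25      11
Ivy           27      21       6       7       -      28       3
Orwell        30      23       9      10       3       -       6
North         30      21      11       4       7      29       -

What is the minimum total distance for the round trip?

Larch-Juniper-Maple-Oak-Ivy-Orwell-North-Larch: 24+20+13+8+28+6+30 = 129
Larch-Juniper-Maple-Oak-Ivy-North-Orwell-Larch: 24+20+13+8+3+29+30 = 127
Larch-Juniper-Maple-Oak-Orwell-Ivy-North-Larch: 24+20+13+25+3+3+30 = 118
Larch-Juniper-Maple-Oak-Orwell-North-Ivy-Larch: 24+20+13+25+6+7+27 = 122
Larch-Juniper-Maple-Oak-North-Ivy-Orwell-Larch: 24+20+13+11+7+28+30 = 133
Larch-Juniper-Maple-Oak-North-Orwell-Ivy-Larch: 24+20+13+11+29+3+27 = 127
Larch-Juniper-Maple-Ivy-Oak-Orwell-North-Larch: 24+20+16+7+25+6+30 = 128
Larch-Juniper-Maple-Ivy-Oak-North-Orwell-Larch: 24+20+16+7+11+29+30 = 137
… (712 more)
Larch-Oak-Juniper-Orwell-Ivy-North-Maple-Larch: 7+17+12+3+3+11+21 = 74  ← best
The minimum is 74.
One optimal route: Larch → Oak → Juniper → Orwell → Ivy → North → Maple → Larch.

74 blocks — the shortest possible round trip.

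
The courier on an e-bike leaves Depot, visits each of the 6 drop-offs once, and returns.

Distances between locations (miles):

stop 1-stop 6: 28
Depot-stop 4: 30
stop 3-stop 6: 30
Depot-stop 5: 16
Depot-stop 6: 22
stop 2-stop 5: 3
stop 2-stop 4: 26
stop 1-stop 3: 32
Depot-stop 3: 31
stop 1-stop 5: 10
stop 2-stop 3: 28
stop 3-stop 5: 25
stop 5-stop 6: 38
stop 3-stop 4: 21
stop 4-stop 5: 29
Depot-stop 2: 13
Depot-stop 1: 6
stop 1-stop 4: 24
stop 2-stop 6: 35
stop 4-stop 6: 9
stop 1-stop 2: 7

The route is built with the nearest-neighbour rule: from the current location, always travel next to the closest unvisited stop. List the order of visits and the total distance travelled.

Depot → [stop 1:6 / stop 2:13 / stop 5:16 / stop 6:22 / stop 4:30 / stop 3:31] → stop 1 (6)
stop 1 → [stop 2:7 / stop 5:10 / stop 4:24 / stop 6:28 / stop 3:32] → stop 2 (7)
stop 2 → [stop 5:3 / stop 4:26 / stop 3:28 / stop 6:35] → stop 5 (3)
stop 5 → [stop 3:25 / stop 4:29 / stop 6:38] → stop 3 (25)
stop 3 → [stop 4:21 / stop 6:30] → stop 4 (21)
stop 4 → [stop 6:9] → stop 6 (9)
Return stop 6→Depot: 22.
Total = 6 + 7 + 3 + 25 + 21 + 9 + 22 = 93.

Total distance 93 miles via the nearest-neighbour route Depot → stop 1 → stop 2 → stop 5 → stop 3 → stop 4 → stop 6 → Depot.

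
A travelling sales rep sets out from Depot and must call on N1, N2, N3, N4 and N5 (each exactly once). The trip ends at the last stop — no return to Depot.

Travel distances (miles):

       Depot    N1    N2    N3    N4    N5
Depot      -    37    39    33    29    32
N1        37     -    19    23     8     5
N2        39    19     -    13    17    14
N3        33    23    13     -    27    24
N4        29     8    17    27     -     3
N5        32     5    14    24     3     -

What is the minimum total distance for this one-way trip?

Shortest open route: 69 miles.

There are 5! = 120 possible orderings.
Depot → N1 → N2 → N3 → N4 → N5: 37+19+13+27+3 = 99
Depot → N1 → N2 → N3 → N5 → N4: 37+19+13+24+3 = 96
Depot → N1 → N2 → N4 → N3 → N5: 37+19+17+27+24 = 124
Depot → N1 → N2 → N4 → N5 → N3: 37+19+17+3+24 = 100
Depot → N1 → N2 → N5 → N3 → N4: 37+19+14+24+27 = 121
Depot → N1 → N2 → N5 → N4 → N3: 37+19+14+3+27 = 100
Depot → N1 → N3 → N2 → N4 → N5: 37+23+13+17+3 = 93
Depot → N1 → N3 → N2 → N5 → N4: 37+23+13+14+3 = 90
Depot → N1 → N3 → N4 → N2 → N5: 37+23+27+17+14 = 118
Depot → N1 → N3 → N4 → N5 → N2: 37+23+27+3+14 = 104
Depot → N1 → N3 → N5 → N2 → N4: 37+23+24+14+17 = 115
Depot → N1 → N3 → N5 → N4 → N2: 37+23+24+3+17 = 104
Depot → N1 → N4 → N2 → N3 → N5: 37+8+17+13+24 = 99
Depot → N1 → N4 → N2 → N5 → N3: 37+8+17+14+24 = 100
… (106 more)
Depot → N4 → N1 → N5 → N2 → N3: 29+8+5+14+13 = 69  ← best
The minimum is 69.
One shortest path: Depot → N4 → N1 → N5 → N2 → N3.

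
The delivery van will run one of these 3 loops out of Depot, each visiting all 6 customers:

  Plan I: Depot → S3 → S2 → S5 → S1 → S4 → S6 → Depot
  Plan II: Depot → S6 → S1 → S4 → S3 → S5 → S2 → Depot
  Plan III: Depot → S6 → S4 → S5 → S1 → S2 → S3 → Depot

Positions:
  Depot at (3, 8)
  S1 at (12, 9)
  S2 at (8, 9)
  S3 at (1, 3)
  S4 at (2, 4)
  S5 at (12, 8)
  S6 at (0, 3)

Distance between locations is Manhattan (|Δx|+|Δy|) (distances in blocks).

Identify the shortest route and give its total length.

Plan I: 7 + 13 + 5 + 1 + 15 + 3 + 8 = 52
Plan II: 8 + 18 + 15 + 2 + 16 + 5 + 6 = 70
Plan III: 8 + 3 + 14 + 1 + 4 + 13 + 7 = 50

50 blocks — Plan III is the shortest.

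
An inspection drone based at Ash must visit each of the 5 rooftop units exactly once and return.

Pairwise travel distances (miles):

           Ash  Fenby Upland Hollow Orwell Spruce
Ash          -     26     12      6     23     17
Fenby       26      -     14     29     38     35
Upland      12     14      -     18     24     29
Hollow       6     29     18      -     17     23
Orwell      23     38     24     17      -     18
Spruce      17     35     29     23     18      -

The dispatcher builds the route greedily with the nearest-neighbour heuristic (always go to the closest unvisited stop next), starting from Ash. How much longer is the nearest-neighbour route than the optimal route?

8 miles longer than the optimal tour.

From Ash: Hollow=6, Upland=12, Spruce=17, Orwell=23, Fenby=26 → choose Hollow (6).
From Hollow: Orwell=17, Upland=18, Spruce=23, Fenby=29 → choose Orwell (17).
From Orwell: Spruce=18, Upland=24, Fenby=38 → choose Spruce (18).
From Spruce: Upland=29, Fenby=35 → choose Upland (29).
From Upland: Fenby=14 → choose Fenby (14).
NN route Ash → Hollow → Orwell → Spruce → Upland → Fenby → Ash costs 110.
Optimal: Ash → Upland → Fenby → Spruce → Orwell → Hollow → Ash costs 102 (by enumerating all 60 distinct tours).
Excess = 110 − 102 = 8.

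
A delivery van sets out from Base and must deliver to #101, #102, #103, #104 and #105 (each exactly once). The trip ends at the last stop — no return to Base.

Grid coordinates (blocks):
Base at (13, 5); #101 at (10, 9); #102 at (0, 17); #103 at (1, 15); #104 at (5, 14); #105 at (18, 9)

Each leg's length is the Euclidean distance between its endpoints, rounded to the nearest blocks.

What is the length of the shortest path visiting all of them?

27 blocks — the minimum one-way total.

There are 5! = 120 possible orderings.
Base → #101 → #102 → #103 → #104 → #105: 5+13+2+4+14 = 38
Base → #101 → #102 → #103 → #105 → #104: 5+13+2+18+14 = 52
Base → #101 → #102 → #104 → #103 → #105: 5+13+6+4+18 = 46
Base → #101 → #102 → #104 → #105 → #103: 5+13+6+14+18 = 56
Base → #101 → #102 → #105 → #103 → #104: 5+13+20+18+4 = 60
Base → #101 → #102 → #105 → #104 → #103: 5+13+20+14+4 = 56
Base → #101 → #103 → #102 → #104 → #105: 5+11+2+6+14 = 38
Base → #101 → #103 → #102 → #105 → #104: 5+11+2+20+14 = 52
Base → #101 → #103 → #104 → #102 → #105: 5+11+4+6+20 = 46
Base → #101 → #103 → #104 → #105 → #102: 5+11+4+14+20 = 54
Base → #101 → #103 → #105 → #102 → #104: 5+11+18+20+6 = 60
Base → #101 → #103 → #105 → #104 → #102: 5+11+18+14+6 = 54
Base → #101 → #104 → #102 → #103 → #105: 5+7+6+2+18 = 38
Base → #101 → #104 → #102 → #105 → #103: 5+7+6+20+18 = 56
… (106 more)
Base → #105 → #101 → #104 → #103 → #102: 6+8+7+4+2 = 27  ← best
The minimum is 27.
One shortest path: Base → #105 → #101 → #104 → #103 → #102.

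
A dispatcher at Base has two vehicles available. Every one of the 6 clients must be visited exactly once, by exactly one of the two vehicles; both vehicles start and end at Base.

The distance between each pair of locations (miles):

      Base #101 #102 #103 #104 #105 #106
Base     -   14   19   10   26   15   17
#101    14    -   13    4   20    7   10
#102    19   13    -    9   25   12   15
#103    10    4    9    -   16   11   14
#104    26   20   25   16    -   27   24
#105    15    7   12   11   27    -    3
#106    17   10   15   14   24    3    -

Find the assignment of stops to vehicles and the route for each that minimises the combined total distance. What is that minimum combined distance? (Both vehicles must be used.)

Check every non-empty split of the stops between the two vehicles; for each half take its own optimal tour:
  {#101} + {#102, #103, #104, #105, #106}: 28 + 83 = 111
  {#102} + {#101, #103, #104, #105, #106}: 38 + 73 = 111
  {#101, #102} + {#103, #104, #105, #106}: 46 + 68 = 114
  {#103} + {#101, #102, #104, #105, #106}: 20 + 90 = 110
  {#101, #103} + {#102, #104, #105, #106}: 28 + 83 = 111
  {#102, #103} + {#101, #104, #105, #106}: 38 + 73 = 111
  … (31 splits in total)
Best: vehicle 1 Base → #103 → Base = 20; vehicle 2 Base → #101 → #105 → #106 → #102 → #104 → Base = 90; combined 110.

110 miles — the smallest possible combined total.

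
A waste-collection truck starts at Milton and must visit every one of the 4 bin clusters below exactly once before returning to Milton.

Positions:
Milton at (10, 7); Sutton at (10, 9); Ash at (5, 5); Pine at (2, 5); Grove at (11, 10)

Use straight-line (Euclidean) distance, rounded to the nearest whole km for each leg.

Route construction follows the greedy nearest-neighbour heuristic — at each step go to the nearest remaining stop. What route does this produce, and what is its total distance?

From Milton: distances to unvisited — Sutton=2, Grove=3, Ash=5, Pine=8. Nearest is Sutton (2).
From Sutton: distances to unvisited — Grove=1, Ash=6, Pine=9. Nearest is Grove (1).
From Grove: distances to unvisited — Ash=8, Pine=10. Nearest is Ash (8).
From Ash: distances to unvisited — Pine=3. Nearest is Pine (3).
Return Pine→Milton: 8.
Total = 2 + 1 + 8 + 3 + 8 = 22.

22 km along Milton → Sutton → Grove → Ash → Pine → Milton.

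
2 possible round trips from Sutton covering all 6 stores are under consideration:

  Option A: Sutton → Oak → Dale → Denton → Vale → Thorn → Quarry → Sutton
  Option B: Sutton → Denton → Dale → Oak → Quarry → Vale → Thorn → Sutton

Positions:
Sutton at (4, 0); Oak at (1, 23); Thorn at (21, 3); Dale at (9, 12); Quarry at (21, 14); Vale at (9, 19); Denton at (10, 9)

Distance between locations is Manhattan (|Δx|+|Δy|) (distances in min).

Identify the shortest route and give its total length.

Shortest is Option A, total 130 min.

Option A: 26 + 19 + 4 + 11 + 28 + 11 + 31 = 130
Option B: 15 + 4 + 19 + 29 + 17 + 28 + 20 = 132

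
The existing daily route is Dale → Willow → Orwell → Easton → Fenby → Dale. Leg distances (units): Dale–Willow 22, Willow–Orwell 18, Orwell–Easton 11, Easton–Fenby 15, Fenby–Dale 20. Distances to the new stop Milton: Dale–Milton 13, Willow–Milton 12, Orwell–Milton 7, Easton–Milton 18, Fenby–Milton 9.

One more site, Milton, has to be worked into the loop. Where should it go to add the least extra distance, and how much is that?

Insertion cost between consecutive stops i–j is d(i,Milton) + d(Milton,j) − d(i,j):
  between Dale and Willow: 13 + 12 − 22 = 3
  between Willow and Orwell: 12 + 7 − 18 = 1
  between Orwell and Easton: 7 + 18 − 11 = 14
  between Easton and Fenby: 18 + 9 − 15 = 12
  between Fenby and Dale: 9 + 13 − 20 = 2
Cheapest insertion is between Willow and Orwell, adding 1.
New total = 86 + 1 = 87.

Minimum extra distance: 1, inserting Milton between Willow and Orwell.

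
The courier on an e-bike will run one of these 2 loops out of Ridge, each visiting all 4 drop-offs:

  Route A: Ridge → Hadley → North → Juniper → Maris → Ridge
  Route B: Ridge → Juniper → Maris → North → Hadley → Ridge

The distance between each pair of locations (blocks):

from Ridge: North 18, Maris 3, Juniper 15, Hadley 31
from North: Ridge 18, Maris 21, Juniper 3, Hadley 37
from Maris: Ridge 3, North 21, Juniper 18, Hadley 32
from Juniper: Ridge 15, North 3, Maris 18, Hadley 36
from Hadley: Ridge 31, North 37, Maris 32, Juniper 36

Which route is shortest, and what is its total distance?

Shortest is Route A, total 92 blocks.

Route A: 31 + 37 + 3 + 18 + 3 = 92
Route B: 15 + 18 + 21 + 37 + 31 = 122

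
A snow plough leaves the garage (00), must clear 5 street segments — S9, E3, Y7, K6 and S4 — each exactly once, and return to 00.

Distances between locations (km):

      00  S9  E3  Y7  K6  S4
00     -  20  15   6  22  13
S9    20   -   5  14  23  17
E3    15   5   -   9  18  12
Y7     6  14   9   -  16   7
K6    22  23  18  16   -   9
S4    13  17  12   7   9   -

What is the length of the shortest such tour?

00-S9-E3-Y7-K6-S4-00: 20+5+9+16+9+13 = 72
00-S9-E3-Y7-S4-K6-00: 20+5+9+7+9+22 = 72
00-S9-E3-K6-Y7-S4-00: 20+5+18+16+7+13 = 79
00-S9-E3-K6-S4-Y7-00: 20+5+18+9+7+6 = 65
00-S9-E3-S4-Y7-K6-00: 20+5+12+7+16+22 = 82
00-S9-E3-S4-K6-Y7-00: 20+5+12+9+16+6 = 68
00-S9-Y7-E3-K6-S4-00: 20+14+9+18+9+13 = 83
00-S9-Y7-E3-S4-K6-00: 20+14+9+12+9+22 = 86
00-S9-Y7-K6-E3-S4-00: 20+14+16+18+12+13 = 93
00-S9-Y7-K6-S4-E3-00: 20+14+16+9+12+15 = 86
00-S9-Y7-S4-E3-K6-00: 20+14+7+12+18+22 = 93
00-S9-Y7-S4-K6-E3-00: 20+14+7+9+18+15 = 83
00-S9-K6-E3-Y7-S4-00: 20+23+18+9+7+13 = 90
00-S9-K6-E3-S4-Y7-00: 20+23+18+12+7+6 = 86
… (46 more)
The minimum is 65.
One optimal route: 00 → S9 → E3 → K6 → S4 → Y7 → 00 (or its reverse).

Shortest round trip = 65 km.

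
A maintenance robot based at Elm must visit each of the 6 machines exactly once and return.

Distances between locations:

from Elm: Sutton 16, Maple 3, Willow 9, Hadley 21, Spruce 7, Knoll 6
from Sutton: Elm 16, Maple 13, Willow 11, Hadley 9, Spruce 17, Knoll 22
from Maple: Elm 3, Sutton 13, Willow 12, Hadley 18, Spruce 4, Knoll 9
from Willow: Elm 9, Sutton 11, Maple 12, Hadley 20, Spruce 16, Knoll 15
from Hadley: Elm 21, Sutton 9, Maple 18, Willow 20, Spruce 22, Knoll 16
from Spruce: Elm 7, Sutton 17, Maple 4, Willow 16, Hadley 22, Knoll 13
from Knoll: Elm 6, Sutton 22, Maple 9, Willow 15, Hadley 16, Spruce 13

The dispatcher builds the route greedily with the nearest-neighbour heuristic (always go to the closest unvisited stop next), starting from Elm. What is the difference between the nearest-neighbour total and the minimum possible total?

Excess over optimum: 11.

From Elm: Maple=3, Knoll=6, Spruce=7, Willow=9, Sutton=16, Hadley=21 → choose Maple (3).
From Maple: Spruce=4, Knoll=9, Willow=12, Sutton=13, Hadley=18 → choose Spruce (4).
From Spruce: Knoll=13, Willow=16, Sutton=17, Hadley=22 → choose Knoll (13).
From Knoll: Willow=15, Hadley=16, Sutton=22 → choose Willow (15).
From Willow: Sutton=11, Hadley=20 → choose Sutton (11).
From Sutton: Hadley=9 → choose Hadley (9).
NN route Elm → Maple → Spruce → Knoll → Willow → Sutton → Hadley → Elm costs 76.
Optimal: Elm → Maple → Spruce → Willow → Sutton → Hadley → Knoll → Elm costs 65 (by enumerating all 360 distinct tours).
Excess = 76 − 65 = 11.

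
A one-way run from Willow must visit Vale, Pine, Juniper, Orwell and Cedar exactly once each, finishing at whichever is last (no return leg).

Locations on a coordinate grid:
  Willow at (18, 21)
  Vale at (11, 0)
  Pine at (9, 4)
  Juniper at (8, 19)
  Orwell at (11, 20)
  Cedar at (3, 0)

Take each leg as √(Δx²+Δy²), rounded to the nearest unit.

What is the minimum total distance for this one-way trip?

Shortest open route: 37.

There are 5! = 120 possible orderings.
Willow → Vale → Pine → Juniper → Orwell → Cedar: 22+4+15+3+22 = 66
Willow → Vale → Pine → Juniper → Cedar → Orwell: 22+4+15+20+22 = 83
Willow → Vale → Pine → Orwell → Juniper → Cedar: 22+4+16+3+20 = 65
Willow → Vale → Pine → Orwell → Cedar → Juniper: 22+4+16+22+20 = 84
Willow → Vale → Pine → Cedar → Juniper → Orwell: 22+4+7+20+3 = 56
Willow → Vale → Pine → Cedar → Orwell → Juniper: 22+4+7+22+3 = 58
Willow → Vale → Juniper → Pine → Orwell → Cedar: 22+19+15+16+22 = 94
Willow → Vale → Juniper → Pine → Cedar → Orwell: 22+19+15+7+22 = 85
Willow → Vale → Juniper → Orwell → Pine → Cedar: 22+19+3+16+7 = 67
Willow → Vale → Juniper → Orwell → Cedar → Pine: 22+19+3+22+7 = 73
Willow → Vale → Juniper → Cedar → Pine → Orwell: 22+19+20+7+16 = 84
Willow → Vale → Juniper → Cedar → Orwell → Pine: 22+19+20+22+16 = 99
Willow → Vale → Orwell → Pine → Juniper → Cedar: 22+20+16+15+20 = 93
Willow → Vale → Orwell → Pine → Cedar → Juniper: 22+20+16+7+20 = 85
… (106 more)
Willow → Orwell → Juniper → Pine → Vale → Cedar: 7+3+15+4+8 = 37  ← best
The minimum is 37.
One shortest path: Willow → Orwell → Juniper → Pine → Vale → Cedar.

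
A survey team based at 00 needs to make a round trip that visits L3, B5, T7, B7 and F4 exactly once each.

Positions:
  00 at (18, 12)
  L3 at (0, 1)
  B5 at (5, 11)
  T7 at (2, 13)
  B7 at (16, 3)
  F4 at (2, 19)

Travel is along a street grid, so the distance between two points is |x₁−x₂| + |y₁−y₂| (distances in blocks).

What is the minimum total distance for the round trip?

With 5 stops there are 5!/2 = 60 distinct round trips (a route and its reverse cost the same).
00-L3-B5-T7-B7-F4-00: 29+15+5+24+30+23 = 126
00-L3-B5-T7-F4-B7-00: 29+15+5+6+30+11 = 96
00-L3-B5-B7-T7-F4-00: 29+15+19+24+6+23 = 116
00-L3-B5-B7-F4-T7-00: 29+15+19+30+6+17 = 116
00-L3-B5-F4-T7-B7-00: 29+15+11+6+24+11 = 96
00-L3-B5-F4-B7-T7-00: 29+15+11+30+24+17 = 126
00-L3-T7-B5-B7-F4-00: 29+14+5+19+30+23 = 120
00-L3-T7-B5-F4-B7-00: 29+14+5+11+30+11 = 100
00-L3-T7-B7-B5-F4-00: 29+14+24+19+11+23 = 120
00-L3-T7-B7-F4-B5-00: 29+14+24+30+11+14 = 122
00-L3-T7-F4-B5-B7-00: 29+14+6+11+19+11 = 90
00-L3-T7-F4-B7-B5-00: 29+14+6+30+19+14 = 112
00-L3-B7-B5-T7-F4-00: 29+18+19+5+6+23 = 100
00-L3-B7-B5-F4-T7-00: 29+18+19+11+6+17 = 100
… (46 more)
00-B5-T7-F4-L3-B7-00: 14+5+6+20+18+11 = 74  ← best
The minimum is 74.
One optimal route: 00 → B5 → T7 → F4 → L3 → B7 → 00 (or its reverse).

74 blocks — the shortest possible round trip.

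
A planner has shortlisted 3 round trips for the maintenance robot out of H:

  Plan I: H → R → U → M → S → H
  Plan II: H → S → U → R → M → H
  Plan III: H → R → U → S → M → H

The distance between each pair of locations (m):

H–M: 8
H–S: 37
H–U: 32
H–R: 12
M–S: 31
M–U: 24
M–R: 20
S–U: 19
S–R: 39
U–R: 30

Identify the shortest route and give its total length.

Plan I: 12 + 30 + 24 + 31 + 37 = 134
Plan II: 37 + 19 + 30 + 20 + 8 = 114
Plan III: 12 + 30 + 19 + 31 + 8 = 100

100 m — Plan III is the shortest.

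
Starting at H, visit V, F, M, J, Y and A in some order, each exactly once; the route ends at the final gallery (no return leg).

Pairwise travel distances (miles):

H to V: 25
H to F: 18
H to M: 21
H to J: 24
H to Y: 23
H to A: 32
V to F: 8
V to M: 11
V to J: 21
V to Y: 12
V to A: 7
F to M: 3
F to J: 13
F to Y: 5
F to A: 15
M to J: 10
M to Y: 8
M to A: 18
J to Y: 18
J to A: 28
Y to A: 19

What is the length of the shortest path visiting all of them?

Minimum one-way distance = 61 miles.

There are 6! = 720 possible orderings.
H - V - F - M - J - Y - A: 25+8+3+10+18+19 = 83
H - V - F - M - J - A - Y: 25+8+3+10+28+19 = 93
H - V - F - M - Y - J - A: 25+8+3+8+18+28 = 90
H - V - F - M - Y - A - J: 25+8+3+8+19+28 = 91
H - V - F - M - A - J - Y: 25+8+3+18+28+18 = 100
H - V - F - M - A - Y - J: 25+8+3+18+19+18 = 91
H - V - F - J - M - Y - A: 25+8+13+10+8+19 = 83
H - V - F - J - M - A - Y: 25+8+13+10+18+19 = 93
… (712 more)
H - J - M - F - Y - V - A: 24+10+3+5+12+7 = 61  ← best
The minimum is 61.
One shortest path: H → J → M → F → Y → V → A.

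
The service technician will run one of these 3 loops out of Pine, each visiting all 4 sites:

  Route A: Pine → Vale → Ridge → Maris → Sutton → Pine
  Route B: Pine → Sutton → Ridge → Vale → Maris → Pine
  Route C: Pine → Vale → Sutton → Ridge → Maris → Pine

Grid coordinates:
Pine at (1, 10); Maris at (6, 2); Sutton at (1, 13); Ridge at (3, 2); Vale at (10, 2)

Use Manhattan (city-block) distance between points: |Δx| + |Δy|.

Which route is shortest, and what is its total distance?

Route A: 17 + 7 + 3 + 16 + 3 = 46
Route B: 3 + 13 + 7 + 4 + 13 = 40
Route C: 17 + 20 + 13 + 3 + 13 = 66

40 — Route B is the shortest.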